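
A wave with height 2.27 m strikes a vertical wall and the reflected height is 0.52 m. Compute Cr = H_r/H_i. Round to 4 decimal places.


Cr = H_r / H_i
Cr = 0.52 / 2.27
Cr = 0.2291

0.2291


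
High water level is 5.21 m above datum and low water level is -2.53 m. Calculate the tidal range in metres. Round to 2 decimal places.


Tidal range = High water - Low water
Tidal range = 5.21 - (-2.53)
Tidal range = 7.74 m

7.74


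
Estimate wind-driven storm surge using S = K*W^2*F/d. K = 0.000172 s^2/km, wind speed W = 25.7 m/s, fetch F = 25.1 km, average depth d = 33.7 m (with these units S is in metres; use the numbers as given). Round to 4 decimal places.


S = K * W^2 * F / d
W^2 = 25.7^2 = 660.49
S = 0.000172 * 660.49 * 25.1 / 33.7
Numerator = 0.000172 * 660.49 * 25.1 = 2.851467
S = 2.851467 / 33.7 = 0.0846 m

0.0846


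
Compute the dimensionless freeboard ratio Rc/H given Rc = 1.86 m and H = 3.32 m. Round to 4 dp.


Relative freeboard = Rc / H
= 1.86 / 3.32
= 0.5602

0.5602


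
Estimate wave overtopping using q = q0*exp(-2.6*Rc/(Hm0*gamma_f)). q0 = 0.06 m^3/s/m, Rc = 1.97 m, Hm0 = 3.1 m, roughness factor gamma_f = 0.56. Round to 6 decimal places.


q = q0 * exp(-2.6 * Rc / (Hm0 * gamma_f))
Exponent = -2.6 * 1.97 / (3.1 * 0.56)
= -2.6 * 1.97 / 1.7360
= -2.950461
exp(-2.950461) = 0.052316
q = 0.06 * 0.052316
q = 0.003139 m^3/s/m

0.003139


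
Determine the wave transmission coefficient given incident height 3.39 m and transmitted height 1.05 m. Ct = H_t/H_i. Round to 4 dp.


Ct = H_t / H_i
Ct = 1.05 / 3.39
Ct = 0.3097

0.3097


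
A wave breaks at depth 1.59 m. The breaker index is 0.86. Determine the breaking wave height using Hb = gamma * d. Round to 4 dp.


Hb = gamma * d
Hb = 0.86 * 1.59
Hb = 1.3674 m

1.3674


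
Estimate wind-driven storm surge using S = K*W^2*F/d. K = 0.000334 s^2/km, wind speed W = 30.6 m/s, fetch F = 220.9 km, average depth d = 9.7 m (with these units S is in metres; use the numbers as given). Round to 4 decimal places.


S = K * W^2 * F / d
W^2 = 30.6^2 = 936.36
S = 0.000334 * 936.36 * 220.9 / 9.7
Numerator = 0.000334 * 936.36 * 220.9 = 69.085203
S = 69.085203 / 9.7 = 7.1222 m

7.1222


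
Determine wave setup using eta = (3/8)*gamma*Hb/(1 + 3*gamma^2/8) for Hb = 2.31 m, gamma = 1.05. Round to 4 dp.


eta = (3/8) * gamma * Hb / (1 + 3*gamma^2/8)
Numerator = (3/8) * 1.05 * 2.31 = 0.909563
Denominator = 1 + 3*1.05^2/8 = 1 + 0.413438 = 1.413438
eta = 0.909563 / 1.413438
eta = 0.6435 m

0.6435


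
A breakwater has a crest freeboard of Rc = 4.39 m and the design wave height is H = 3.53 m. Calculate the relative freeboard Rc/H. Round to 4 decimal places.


Relative freeboard = Rc / H
= 4.39 / 3.53
= 1.2436

1.2436


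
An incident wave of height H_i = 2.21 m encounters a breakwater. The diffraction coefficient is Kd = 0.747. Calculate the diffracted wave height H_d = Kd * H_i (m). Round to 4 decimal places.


H_d = Kd * H_i
H_d = 0.747 * 2.21
H_d = 1.6509 m

1.6509


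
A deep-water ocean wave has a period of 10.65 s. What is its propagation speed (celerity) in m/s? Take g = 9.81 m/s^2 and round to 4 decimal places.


We use the deep-water celerity formula:
C = g * T / (2 * pi)
C = 9.81 * 10.65 / (2 * 3.14159...)
C = 104.476500 / 6.283185
C = 16.6280 m/s

16.6280


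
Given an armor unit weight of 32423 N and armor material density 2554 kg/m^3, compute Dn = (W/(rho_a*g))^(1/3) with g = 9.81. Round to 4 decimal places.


V = W / (rho_a * g)
V = 32423 / (2554 * 9.81)
V = 32423 / 25054.74
V = 1.294086 m^3
Dn = V^(1/3) = 1.294086^(1/3)
Dn = 1.0897 m

1.0897


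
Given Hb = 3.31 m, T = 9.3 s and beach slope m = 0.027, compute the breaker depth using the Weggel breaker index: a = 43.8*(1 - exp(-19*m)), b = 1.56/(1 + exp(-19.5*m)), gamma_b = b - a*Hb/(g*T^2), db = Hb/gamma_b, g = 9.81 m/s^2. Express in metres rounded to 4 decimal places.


a = 43.8 * (1 - exp(-19 * m))
exp(-19 * 0.027) = exp(-0.5130) = 0.598697
a = 43.8 * (1 - 0.598697) = 17.577081
b = 1.56 / (1 + exp(-19.5 * m))
exp(-19.5 * 0.027) = exp(-0.5265) = 0.590669
b = 1.56 / (1 + 0.590669) = 0.980720
Hb / (g * T^2) = 3.31 / (9.81 * 9.3^2) = 3.31 / 848.4669 = 0.00390115
gamma_b = b - a * Hb/(g*T^2) = 0.980720 - 17.577081 * 0.00390115 = 0.912149
db = Hb / gamma_b = 3.31 / 0.912149
db = 3.6288 m

3.6288


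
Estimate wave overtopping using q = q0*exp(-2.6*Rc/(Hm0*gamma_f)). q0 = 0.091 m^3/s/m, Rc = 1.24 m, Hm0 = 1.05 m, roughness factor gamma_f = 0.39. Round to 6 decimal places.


q = q0 * exp(-2.6 * Rc / (Hm0 * gamma_f))
Exponent = -2.6 * 1.24 / (1.05 * 0.39)
= -2.6 * 1.24 / 0.4095
= -7.873016
exp(-7.873016) = 0.000381
q = 0.091 * 0.000381
q = 0.000035 m^3/s/m

0.000035


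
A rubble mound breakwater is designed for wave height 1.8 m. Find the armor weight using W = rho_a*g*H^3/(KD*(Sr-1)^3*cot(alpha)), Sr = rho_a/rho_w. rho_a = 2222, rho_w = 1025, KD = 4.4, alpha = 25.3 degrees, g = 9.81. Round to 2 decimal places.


Sr = rho_a / rho_w = 2222 / 1025 = 2.167805
(Sr - 1) = 1.167805
(Sr - 1)^3 = 1.592615
cot(25.3) = 1 / tan(25.3) = 1 / 0.472698 = 2.115516
Numerator = 2222 * 9.81 * 1.8^3 = 127124.8862
Denominator = 4.4 * 1.592615 * 2.115516 = 14.824495
W = 127124.8862 / 14.824495
W = 8575.33 N

8575.33


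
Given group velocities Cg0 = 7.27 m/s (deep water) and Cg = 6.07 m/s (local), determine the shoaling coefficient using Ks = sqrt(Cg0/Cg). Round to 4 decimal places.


Ks = sqrt(Cg0 / Cg)
Ks = sqrt(7.27 / 6.07)
Ks = sqrt(1.1977)
Ks = 1.0944

1.0944


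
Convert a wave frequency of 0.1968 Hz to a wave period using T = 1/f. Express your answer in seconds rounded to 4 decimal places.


T = 1 / f
T = 1 / 0.1968
T = 5.0813 s

5.0813


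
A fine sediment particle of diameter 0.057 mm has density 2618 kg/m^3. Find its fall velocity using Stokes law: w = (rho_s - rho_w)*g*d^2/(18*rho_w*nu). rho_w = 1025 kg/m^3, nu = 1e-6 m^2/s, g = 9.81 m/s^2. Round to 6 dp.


w = (rho_s - rho_w) * g * d^2 / (18 * rho_w * nu)
d = 0.057 mm = 0.000057 m
rho_s - rho_w = 2618 - 1025 = 1593
Numerator = 1593 * 9.81 * (0.000057)^2 = 0.000050773195
Denominator = 18 * 1025 * 1e-6 = 0.018450
w = 0.002752 m/s

0.002752


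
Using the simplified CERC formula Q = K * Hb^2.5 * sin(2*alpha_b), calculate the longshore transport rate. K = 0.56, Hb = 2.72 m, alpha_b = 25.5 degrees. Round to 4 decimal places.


Q = K * Hb^2.5 * sin(2 * alpha_b)
Hb^2.5 = 2.72^2.5 = 12.201754
sin(2 * 25.5) = sin(51.0) = 0.777146
Q = 0.56 * 12.201754 * 0.777146
Q = 5.3102 m^3/s

5.3102


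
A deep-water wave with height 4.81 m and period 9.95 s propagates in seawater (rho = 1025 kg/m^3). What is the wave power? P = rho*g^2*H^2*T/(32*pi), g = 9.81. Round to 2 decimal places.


P = rho * g^2 * H^2 * T / (32 * pi)
P = 1025 * 9.81^2 * 4.81^2 * 9.95 / (32 * pi)
P = 1025 * 96.2361 * 23.1361 * 9.95 / 100.53096
P = 225878.69 W/m

225878.69


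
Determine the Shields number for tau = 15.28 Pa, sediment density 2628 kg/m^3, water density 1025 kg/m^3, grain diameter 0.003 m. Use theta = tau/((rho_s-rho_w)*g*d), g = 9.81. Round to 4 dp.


theta = tau / ((rho_s - rho_w) * g * d)
rho_s - rho_w = 2628 - 1025 = 1603
Denominator = 1603 * 9.81 * 0.003 = 47.176290
theta = 15.28 / 47.176290
theta = 0.3239

0.3239


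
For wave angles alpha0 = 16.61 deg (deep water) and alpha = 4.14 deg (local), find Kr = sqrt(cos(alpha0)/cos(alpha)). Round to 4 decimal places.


Kr = sqrt(cos(alpha0) / cos(alpha))
cos(16.61) = 0.958273
cos(4.14) = 0.997391
Kr = sqrt(0.958273 / 0.997391)
Kr = sqrt(0.960780)
Kr = 0.9802

0.9802


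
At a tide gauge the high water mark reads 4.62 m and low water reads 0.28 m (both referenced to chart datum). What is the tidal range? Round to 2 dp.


Tidal range = High water - Low water
Tidal range = 4.62 - (0.28)
Tidal range = 4.34 m

4.34


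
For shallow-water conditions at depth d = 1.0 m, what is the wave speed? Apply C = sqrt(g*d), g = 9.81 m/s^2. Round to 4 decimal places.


Using the shallow-water approximation:
C = sqrt(g * d) = sqrt(9.81 * 1.0)
C = sqrt(9.8100)
C = 3.1321 m/s

3.1321


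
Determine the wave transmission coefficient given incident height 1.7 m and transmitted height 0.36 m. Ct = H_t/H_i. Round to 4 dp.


Ct = H_t / H_i
Ct = 0.36 / 1.7
Ct = 0.2118

0.2118


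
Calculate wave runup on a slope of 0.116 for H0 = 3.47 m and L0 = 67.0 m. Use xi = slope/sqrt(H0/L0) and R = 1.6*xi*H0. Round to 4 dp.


xi = slope / sqrt(H0/L0)
H0/L0 = 3.47/67.0 = 0.051791
sqrt(0.051791) = 0.227576
xi = 0.116 / 0.227576 = 0.509719
R = 1.6 * xi * H0 = 1.6 * 0.509719 * 3.47
R = 2.8300 m

2.8300


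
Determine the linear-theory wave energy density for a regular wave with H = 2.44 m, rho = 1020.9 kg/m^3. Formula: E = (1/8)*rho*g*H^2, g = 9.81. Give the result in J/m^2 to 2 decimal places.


E = (1/8) * rho * g * H^2
E = (1/8) * 1020.9 * 9.81 * 2.44^2
E = 0.125 * 1020.9 * 9.81 * 5.9536
E = 7453.18 J/m^2

7453.18


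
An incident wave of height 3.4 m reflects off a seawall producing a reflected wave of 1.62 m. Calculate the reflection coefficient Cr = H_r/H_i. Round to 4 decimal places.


Cr = H_r / H_i
Cr = 1.62 / 3.4
Cr = 0.4765

0.4765


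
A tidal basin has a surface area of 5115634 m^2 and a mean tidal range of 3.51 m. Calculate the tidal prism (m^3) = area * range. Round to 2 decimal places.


Tidal prism = Area * Tidal range
P = 5115634 * 3.51
P = 17955875.34 m^3

17955875.34


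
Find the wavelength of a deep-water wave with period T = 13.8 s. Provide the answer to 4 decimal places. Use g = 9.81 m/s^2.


L0 = g * T^2 / (2 * pi)
L0 = 9.81 * 13.8^2 / (2 * pi)
L0 = 9.81 * 190.4400 / 6.28319
L0 = 1868.2164 / 6.28319
L0 = 297.3359 m

297.3359


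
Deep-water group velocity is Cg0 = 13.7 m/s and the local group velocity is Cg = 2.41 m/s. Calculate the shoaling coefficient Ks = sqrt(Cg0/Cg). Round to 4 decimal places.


Ks = sqrt(Cg0 / Cg)
Ks = sqrt(13.7 / 2.41)
Ks = sqrt(5.6846)
Ks = 2.3842

2.3842


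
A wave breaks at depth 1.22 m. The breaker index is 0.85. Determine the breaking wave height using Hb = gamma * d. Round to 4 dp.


Hb = gamma * d
Hb = 0.85 * 1.22
Hb = 1.0370 m

1.0370


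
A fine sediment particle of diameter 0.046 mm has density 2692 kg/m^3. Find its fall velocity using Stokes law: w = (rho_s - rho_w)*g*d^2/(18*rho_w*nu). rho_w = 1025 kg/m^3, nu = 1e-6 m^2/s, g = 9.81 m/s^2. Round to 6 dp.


w = (rho_s - rho_w) * g * d^2 / (18 * rho_w * nu)
d = 0.046 mm = 0.000046 m
rho_s - rho_w = 2692 - 1025 = 1667
Numerator = 1667 * 9.81 * (0.000046)^2 = 0.000034603519
Denominator = 18 * 1025 * 1e-6 = 0.018450
w = 0.001876 m/s

0.001876


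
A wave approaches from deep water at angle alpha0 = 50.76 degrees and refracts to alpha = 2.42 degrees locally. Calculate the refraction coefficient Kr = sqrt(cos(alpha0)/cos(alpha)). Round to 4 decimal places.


Kr = sqrt(cos(alpha0) / cos(alpha))
cos(50.76) = 0.632570
cos(2.42) = 0.999108
Kr = sqrt(0.632570 / 0.999108)
Kr = sqrt(0.633135)
Kr = 0.7957

0.7957


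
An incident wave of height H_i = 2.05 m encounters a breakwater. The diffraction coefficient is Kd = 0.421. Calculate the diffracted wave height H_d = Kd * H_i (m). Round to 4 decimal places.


H_d = Kd * H_i
H_d = 0.421 * 2.05
H_d = 0.8631 m

0.8631


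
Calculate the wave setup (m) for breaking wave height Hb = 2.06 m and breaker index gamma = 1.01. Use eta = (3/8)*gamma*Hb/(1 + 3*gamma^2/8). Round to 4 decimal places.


eta = (3/8) * gamma * Hb / (1 + 3*gamma^2/8)
Numerator = (3/8) * 1.01 * 2.06 = 0.780225
Denominator = 1 + 3*1.01^2/8 = 1 + 0.382538 = 1.382538
eta = 0.780225 / 1.382538
eta = 0.5643 m

0.5643


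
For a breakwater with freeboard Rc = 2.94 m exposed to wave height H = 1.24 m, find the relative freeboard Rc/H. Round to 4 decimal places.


Relative freeboard = Rc / H
= 2.94 / 1.24
= 2.3710

2.3710


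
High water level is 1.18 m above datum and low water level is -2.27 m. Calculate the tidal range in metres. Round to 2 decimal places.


Tidal range = High water - Low water
Tidal range = 1.18 - (-2.27)
Tidal range = 3.45 m

3.45


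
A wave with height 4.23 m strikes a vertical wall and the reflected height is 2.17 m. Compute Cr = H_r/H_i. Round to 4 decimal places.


Cr = H_r / H_i
Cr = 2.17 / 4.23
Cr = 0.5130

0.5130


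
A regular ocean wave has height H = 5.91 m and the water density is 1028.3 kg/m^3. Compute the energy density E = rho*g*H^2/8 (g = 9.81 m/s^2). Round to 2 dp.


E = (1/8) * rho * g * H^2
E = (1/8) * 1028.3 * 9.81 * 5.91^2
E = 0.125 * 1028.3 * 9.81 * 34.9281
E = 44042.69 J/m^2

44042.69


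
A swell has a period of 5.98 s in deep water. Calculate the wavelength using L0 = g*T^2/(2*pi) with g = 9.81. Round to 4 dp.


L0 = g * T^2 / (2 * pi)
L0 = 9.81 * 5.98^2 / (2 * pi)
L0 = 9.81 * 35.7604 / 6.28319
L0 = 350.8095 / 6.28319
L0 = 55.8331 m

55.8331


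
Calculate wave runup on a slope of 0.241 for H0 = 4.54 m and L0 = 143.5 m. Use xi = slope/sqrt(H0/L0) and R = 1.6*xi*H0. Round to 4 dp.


xi = slope / sqrt(H0/L0)
H0/L0 = 4.54/143.5 = 0.031638
sqrt(0.031638) = 0.177870
xi = 0.241 / 0.177870 = 1.354924
R = 1.6 * xi * H0 = 1.6 * 1.354924 * 4.54
R = 9.8422 m

9.8422


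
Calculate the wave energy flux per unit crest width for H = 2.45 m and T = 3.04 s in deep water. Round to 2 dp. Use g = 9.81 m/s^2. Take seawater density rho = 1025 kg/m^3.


P = rho * g^2 * H^2 * T / (32 * pi)
P = 1025 * 9.81^2 * 2.45^2 * 3.04 / (32 * pi)
P = 1025 * 96.2361 * 6.0025 * 3.04 / 100.53096
P = 17904.73 W/m

17904.73


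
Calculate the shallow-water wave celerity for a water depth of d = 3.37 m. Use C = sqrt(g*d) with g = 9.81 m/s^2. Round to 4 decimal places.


Using the shallow-water approximation:
C = sqrt(g * d) = sqrt(9.81 * 3.37)
C = sqrt(33.0597)
C = 5.7498 m/s

5.7498


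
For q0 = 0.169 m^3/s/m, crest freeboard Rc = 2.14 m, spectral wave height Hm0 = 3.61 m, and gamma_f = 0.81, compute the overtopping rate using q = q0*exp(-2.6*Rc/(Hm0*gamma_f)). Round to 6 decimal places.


q = q0 * exp(-2.6 * Rc / (Hm0 * gamma_f))
Exponent = -2.6 * 2.14 / (3.61 * 0.81)
= -2.6 * 2.14 / 2.9241
= -1.902808
exp(-1.902808) = 0.149149
q = 0.169 * 0.149149
q = 0.025206 m^3/s/m

0.025206


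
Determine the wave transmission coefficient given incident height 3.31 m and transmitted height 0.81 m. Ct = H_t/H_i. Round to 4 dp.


Ct = H_t / H_i
Ct = 0.81 / 3.31
Ct = 0.2447

0.2447


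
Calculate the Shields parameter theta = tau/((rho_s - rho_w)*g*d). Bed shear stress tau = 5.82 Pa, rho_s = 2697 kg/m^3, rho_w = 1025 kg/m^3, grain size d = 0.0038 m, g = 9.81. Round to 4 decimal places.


theta = tau / ((rho_s - rho_w) * g * d)
rho_s - rho_w = 2697 - 1025 = 1672
Denominator = 1672 * 9.81 * 0.0038 = 62.328816
theta = 5.82 / 62.328816
theta = 0.0934

0.0934


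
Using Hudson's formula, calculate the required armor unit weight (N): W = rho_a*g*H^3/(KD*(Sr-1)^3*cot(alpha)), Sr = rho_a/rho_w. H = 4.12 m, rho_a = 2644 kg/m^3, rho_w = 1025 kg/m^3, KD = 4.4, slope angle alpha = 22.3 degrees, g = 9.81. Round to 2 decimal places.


Sr = rho_a / rho_w = 2644 / 1025 = 2.579512
(Sr - 1) = 1.579512
(Sr - 1)^3 = 3.940660
cot(22.3) = 1 / tan(22.3) = 1 / 0.410130 = 2.438252
Numerator = 2644 * 9.81 * 4.12^3 = 1813936.6108
Denominator = 4.4 * 3.940660 * 2.438252 = 42.276615
W = 1813936.6108 / 42.276615
W = 42906.38 N

42906.38


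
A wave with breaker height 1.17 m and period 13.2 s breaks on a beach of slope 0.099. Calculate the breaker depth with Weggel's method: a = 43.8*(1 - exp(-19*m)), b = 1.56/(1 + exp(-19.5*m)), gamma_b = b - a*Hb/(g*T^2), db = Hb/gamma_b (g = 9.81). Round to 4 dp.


a = 43.8 * (1 - exp(-19 * m))
exp(-19 * 0.099) = exp(-1.8810) = 0.152438
a = 43.8 * (1 - 0.152438) = 37.123233
b = 1.56 / (1 + exp(-19.5 * m))
exp(-19.5 * 0.099) = exp(-1.9305) = 0.145076
b = 1.56 / (1 + 0.145076) = 1.362355
Hb / (g * T^2) = 1.17 / (9.81 * 13.2^2) = 1.17 / 1709.2944 = 0.00068449
gamma_b = b - a * Hb/(g*T^2) = 1.362355 - 37.123233 * 0.00068449 = 1.336945
db = Hb / gamma_b = 1.17 / 1.336945
db = 0.8751 m

0.8751


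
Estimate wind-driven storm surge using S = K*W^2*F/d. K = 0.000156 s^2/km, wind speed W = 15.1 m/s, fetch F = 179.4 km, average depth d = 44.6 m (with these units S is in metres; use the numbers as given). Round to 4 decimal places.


S = K * W^2 * F / d
W^2 = 15.1^2 = 228.01
S = 0.000156 * 228.01 * 179.4 / 44.6
Numerator = 0.000156 * 228.01 * 179.4 = 6.381179
S = 6.381179 / 44.6 = 0.1431 m

0.1431


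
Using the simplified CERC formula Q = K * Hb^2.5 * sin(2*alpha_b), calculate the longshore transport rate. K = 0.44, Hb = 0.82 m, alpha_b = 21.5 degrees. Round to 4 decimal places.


Q = K * Hb^2.5 * sin(2 * alpha_b)
Hb^2.5 = 0.82^2.5 = 0.608884
sin(2 * 21.5) = sin(43.0) = 0.681998
Q = 0.44 * 0.608884 * 0.681998
Q = 0.1827 m^3/s

0.1827


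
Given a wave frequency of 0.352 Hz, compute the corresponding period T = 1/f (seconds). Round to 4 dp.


T = 1 / f
T = 1 / 0.352
T = 2.8409 s

2.8409


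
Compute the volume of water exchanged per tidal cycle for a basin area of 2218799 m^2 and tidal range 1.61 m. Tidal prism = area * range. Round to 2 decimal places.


Tidal prism = Area * Tidal range
P = 2218799 * 1.61
P = 3572266.39 m^3

3572266.39


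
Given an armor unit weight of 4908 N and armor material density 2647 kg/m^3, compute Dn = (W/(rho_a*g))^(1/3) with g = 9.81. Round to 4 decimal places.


V = W / (rho_a * g)
V = 4908 / (2647 * 9.81)
V = 4908 / 25967.07
V = 0.189009 m^3
Dn = V^(1/3) = 0.189009^(1/3)
Dn = 0.5739 m

0.5739


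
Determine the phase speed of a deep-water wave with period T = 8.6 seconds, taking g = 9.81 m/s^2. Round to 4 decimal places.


We use the deep-water celerity formula:
C = g * T / (2 * pi)
C = 9.81 * 8.6 / (2 * 3.14159...)
C = 84.366000 / 6.283185
C = 13.4273 m/s

13.4273


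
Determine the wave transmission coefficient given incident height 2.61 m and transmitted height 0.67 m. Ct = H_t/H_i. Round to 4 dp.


Ct = H_t / H_i
Ct = 0.67 / 2.61
Ct = 0.2567

0.2567


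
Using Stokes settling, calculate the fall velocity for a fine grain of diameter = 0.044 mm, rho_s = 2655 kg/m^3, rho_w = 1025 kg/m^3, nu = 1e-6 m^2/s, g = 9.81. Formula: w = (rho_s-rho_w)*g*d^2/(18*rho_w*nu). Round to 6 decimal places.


w = (rho_s - rho_w) * g * d^2 / (18 * rho_w * nu)
d = 0.044 mm = 0.000044 m
rho_s - rho_w = 2655 - 1025 = 1630
Numerator = 1630 * 9.81 * (0.000044)^2 = 0.000030957221
Denominator = 18 * 1025 * 1e-6 = 0.018450
w = 0.001678 m/s

0.001678


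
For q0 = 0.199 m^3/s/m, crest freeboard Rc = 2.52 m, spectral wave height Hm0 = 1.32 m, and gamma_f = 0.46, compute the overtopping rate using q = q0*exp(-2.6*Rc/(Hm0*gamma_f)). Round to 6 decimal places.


q = q0 * exp(-2.6 * Rc / (Hm0 * gamma_f))
Exponent = -2.6 * 2.52 / (1.32 * 0.46)
= -2.6 * 2.52 / 0.6072
= -10.790514
exp(-10.790514) = 0.000021
q = 0.199 * 0.000021
q = 0.000004 m^3/s/m

0.000004


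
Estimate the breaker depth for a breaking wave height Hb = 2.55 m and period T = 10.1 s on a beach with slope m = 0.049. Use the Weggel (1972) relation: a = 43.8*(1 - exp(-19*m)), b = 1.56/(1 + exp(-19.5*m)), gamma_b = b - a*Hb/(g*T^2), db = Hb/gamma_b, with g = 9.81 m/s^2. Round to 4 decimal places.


a = 43.8 * (1 - exp(-19 * m))
exp(-19 * 0.049) = exp(-0.9310) = 0.394159
a = 43.8 * (1 - 0.394159) = 26.535820
b = 1.56 / (1 + exp(-19.5 * m))
exp(-19.5 * 0.049) = exp(-0.9555) = 0.384620
b = 1.56 / (1 + 0.384620) = 1.126663
Hb / (g * T^2) = 2.55 / (9.81 * 10.1^2) = 2.55 / 1000.7181 = 0.00254817
gamma_b = b - a * Hb/(g*T^2) = 1.126663 - 26.535820 * 0.00254817 = 1.059045
db = Hb / gamma_b = 2.55 / 1.059045
db = 2.4078 m

2.4078


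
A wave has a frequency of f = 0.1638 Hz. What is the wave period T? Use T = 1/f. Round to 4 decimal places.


T = 1 / f
T = 1 / 0.1638
T = 6.1050 s

6.1050


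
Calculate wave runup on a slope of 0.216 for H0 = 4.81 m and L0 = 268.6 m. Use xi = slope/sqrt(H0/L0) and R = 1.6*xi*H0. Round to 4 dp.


xi = slope / sqrt(H0/L0)
H0/L0 = 4.81/268.6 = 0.017908
sqrt(0.017908) = 0.133820
xi = 0.216 / 0.133820 = 1.614114
R = 1.6 * xi * H0 = 1.6 * 1.614114 * 4.81
R = 12.4222 m

12.4222


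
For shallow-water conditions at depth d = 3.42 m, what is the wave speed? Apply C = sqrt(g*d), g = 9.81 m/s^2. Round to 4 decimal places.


Using the shallow-water approximation:
C = sqrt(g * d) = sqrt(9.81 * 3.42)
C = sqrt(33.5502)
C = 5.7923 m/s

5.7923


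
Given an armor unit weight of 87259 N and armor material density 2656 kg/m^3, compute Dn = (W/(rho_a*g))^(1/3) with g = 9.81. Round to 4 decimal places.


V = W / (rho_a * g)
V = 87259 / (2656 * 9.81)
V = 87259 / 26055.36
V = 3.348985 m^3
Dn = V^(1/3) = 3.348985^(1/3)
Dn = 1.4961 m

1.4961


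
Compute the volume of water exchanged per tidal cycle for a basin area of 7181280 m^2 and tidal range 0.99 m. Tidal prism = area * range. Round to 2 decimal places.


Tidal prism = Area * Tidal range
P = 7181280 * 0.99
P = 7109467.20 m^3

7109467.20


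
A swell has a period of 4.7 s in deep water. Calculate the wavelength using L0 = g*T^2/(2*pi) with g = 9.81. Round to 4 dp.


L0 = g * T^2 / (2 * pi)
L0 = 9.81 * 4.7^2 / (2 * pi)
L0 = 9.81 * 22.0900 / 6.28319
L0 = 216.7029 / 6.28319
L0 = 34.4893 m

34.4893


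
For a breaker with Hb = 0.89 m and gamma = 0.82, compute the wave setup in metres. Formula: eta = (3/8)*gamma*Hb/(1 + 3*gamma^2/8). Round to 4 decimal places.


eta = (3/8) * gamma * Hb / (1 + 3*gamma^2/8)
Numerator = (3/8) * 0.82 * 0.89 = 0.273675
Denominator = 1 + 3*0.82^2/8 = 1 + 0.252150 = 1.252150
eta = 0.273675 / 1.252150
eta = 0.2186 m

0.2186


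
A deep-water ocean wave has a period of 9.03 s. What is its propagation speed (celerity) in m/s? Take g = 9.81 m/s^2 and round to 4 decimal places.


We use the deep-water celerity formula:
C = g * T / (2 * pi)
C = 9.81 * 9.03 / (2 * 3.14159...)
C = 88.584300 / 6.283185
C = 14.0986 m/s

14.0986


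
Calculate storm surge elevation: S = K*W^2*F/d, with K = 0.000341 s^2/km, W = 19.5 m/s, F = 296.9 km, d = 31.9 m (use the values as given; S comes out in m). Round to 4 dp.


S = K * W^2 * F / d
W^2 = 19.5^2 = 380.25
S = 0.000341 * 380.25 * 296.9 / 31.9
Numerator = 0.000341 * 380.25 * 296.9 = 38.497613
S = 38.497613 / 31.9 = 1.2068 m

1.2068


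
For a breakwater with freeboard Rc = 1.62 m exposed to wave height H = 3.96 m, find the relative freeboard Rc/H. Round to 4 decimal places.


Relative freeboard = Rc / H
= 1.62 / 3.96
= 0.4091

0.4091


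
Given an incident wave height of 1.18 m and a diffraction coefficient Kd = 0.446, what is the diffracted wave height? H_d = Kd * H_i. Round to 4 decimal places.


H_d = Kd * H_i
H_d = 0.446 * 1.18
H_d = 0.5263 m

0.5263


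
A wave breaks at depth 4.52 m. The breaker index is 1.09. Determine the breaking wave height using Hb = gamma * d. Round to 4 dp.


Hb = gamma * d
Hb = 1.09 * 4.52
Hb = 4.9268 m

4.9268


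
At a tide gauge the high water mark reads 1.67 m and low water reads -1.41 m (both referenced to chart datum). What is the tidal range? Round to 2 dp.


Tidal range = High water - Low water
Tidal range = 1.67 - (-1.41)
Tidal range = 3.08 m

3.08


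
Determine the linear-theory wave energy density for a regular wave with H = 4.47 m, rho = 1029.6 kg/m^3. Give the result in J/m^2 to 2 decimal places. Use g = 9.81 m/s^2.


E = (1/8) * rho * g * H^2
E = (1/8) * 1029.6 * 9.81 * 4.47^2
E = 0.125 * 1029.6 * 9.81 * 19.9809
E = 25226.83 J/m^2

25226.83


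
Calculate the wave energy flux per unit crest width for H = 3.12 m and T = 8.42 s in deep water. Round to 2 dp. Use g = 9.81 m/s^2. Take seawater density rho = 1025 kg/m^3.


P = rho * g^2 * H^2 * T / (32 * pi)
P = 1025 * 9.81^2 * 3.12^2 * 8.42 / (32 * pi)
P = 1025 * 96.2361 * 9.7344 * 8.42 / 100.53096
P = 80423.56 W/m

80423.56


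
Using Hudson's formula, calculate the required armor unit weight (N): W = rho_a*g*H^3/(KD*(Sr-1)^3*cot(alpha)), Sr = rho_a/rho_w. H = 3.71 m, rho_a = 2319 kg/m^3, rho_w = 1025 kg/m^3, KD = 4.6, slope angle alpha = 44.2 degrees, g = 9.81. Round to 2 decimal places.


Sr = rho_a / rho_w = 2319 / 1025 = 2.262439
(Sr - 1) = 1.262439
(Sr - 1)^3 = 2.012015
cot(44.2) = 1 / tan(44.2) = 1 / 0.972458 = 1.028323
Numerator = 2319 * 9.81 * 3.71^3 = 1161693.3007
Denominator = 4.6 * 2.012015 * 1.028323 = 9.517402
W = 1161693.3007 / 9.517402
W = 122059.91 N

122059.91


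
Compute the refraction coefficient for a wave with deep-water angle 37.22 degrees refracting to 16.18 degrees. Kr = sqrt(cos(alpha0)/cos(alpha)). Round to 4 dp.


Kr = sqrt(cos(alpha0) / cos(alpha))
cos(37.22) = 0.796319
cos(16.18) = 0.960391
Kr = sqrt(0.796319 / 0.960391)
Kr = sqrt(0.829161)
Kr = 0.9106

0.9106


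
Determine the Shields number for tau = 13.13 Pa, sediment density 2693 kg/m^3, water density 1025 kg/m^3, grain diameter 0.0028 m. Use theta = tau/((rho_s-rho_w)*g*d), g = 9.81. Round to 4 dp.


theta = tau / ((rho_s - rho_w) * g * d)
rho_s - rho_w = 2693 - 1025 = 1668
Denominator = 1668 * 9.81 * 0.0028 = 45.816624
theta = 13.13 / 45.816624
theta = 0.2866

0.2866


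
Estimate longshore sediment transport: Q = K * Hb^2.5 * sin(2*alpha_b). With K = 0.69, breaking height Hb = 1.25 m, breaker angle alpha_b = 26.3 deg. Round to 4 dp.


Q = K * Hb^2.5 * sin(2 * alpha_b)
Hb^2.5 = 1.25^2.5 = 1.746928
sin(2 * 26.3) = sin(52.6) = 0.794415
Q = 0.69 * 1.746928 * 0.794415
Q = 0.9576 m^3/s

0.9576


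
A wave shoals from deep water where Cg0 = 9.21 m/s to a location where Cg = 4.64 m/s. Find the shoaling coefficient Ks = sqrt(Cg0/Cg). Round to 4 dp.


Ks = sqrt(Cg0 / Cg)
Ks = sqrt(9.21 / 4.64)
Ks = sqrt(1.9849)
Ks = 1.4089

1.4089


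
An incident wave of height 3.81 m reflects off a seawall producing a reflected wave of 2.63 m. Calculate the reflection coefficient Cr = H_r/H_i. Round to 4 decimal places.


Cr = H_r / H_i
Cr = 2.63 / 3.81
Cr = 0.6903

0.6903


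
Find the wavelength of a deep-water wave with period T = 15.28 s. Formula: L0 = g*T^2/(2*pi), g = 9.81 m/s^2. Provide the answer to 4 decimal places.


L0 = g * T^2 / (2 * pi)
L0 = 9.81 * 15.28^2 / (2 * pi)
L0 = 9.81 * 233.4784 / 6.28319
L0 = 2290.4231 / 6.28319
L0 = 364.5322 m

364.5322


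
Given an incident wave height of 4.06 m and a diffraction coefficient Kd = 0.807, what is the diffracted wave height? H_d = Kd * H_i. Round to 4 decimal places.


H_d = Kd * H_i
H_d = 0.807 * 4.06
H_d = 3.2764 m

3.2764


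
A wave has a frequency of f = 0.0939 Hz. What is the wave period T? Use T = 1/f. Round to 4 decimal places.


T = 1 / f
T = 1 / 0.0939
T = 10.6496 s

10.6496


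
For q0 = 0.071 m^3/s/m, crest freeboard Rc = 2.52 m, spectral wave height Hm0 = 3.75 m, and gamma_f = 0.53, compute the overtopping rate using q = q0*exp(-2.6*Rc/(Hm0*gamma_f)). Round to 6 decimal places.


q = q0 * exp(-2.6 * Rc / (Hm0 * gamma_f))
Exponent = -2.6 * 2.52 / (3.75 * 0.53)
= -2.6 * 2.52 / 1.9875
= -3.296604
exp(-3.296604) = 0.037009
q = 0.071 * 0.037009
q = 0.002628 m^3/s/m

0.002628


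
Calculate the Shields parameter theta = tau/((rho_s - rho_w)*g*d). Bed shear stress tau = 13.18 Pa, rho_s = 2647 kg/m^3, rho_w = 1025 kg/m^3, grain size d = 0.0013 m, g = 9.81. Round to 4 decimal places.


theta = tau / ((rho_s - rho_w) * g * d)
rho_s - rho_w = 2647 - 1025 = 1622
Denominator = 1622 * 9.81 * 0.0013 = 20.685366
theta = 13.18 / 20.685366
theta = 0.6372

0.6372


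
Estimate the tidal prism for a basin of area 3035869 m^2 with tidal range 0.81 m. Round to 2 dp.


Tidal prism = Area * Tidal range
P = 3035869 * 0.81
P = 2459053.89 m^3

2459053.89


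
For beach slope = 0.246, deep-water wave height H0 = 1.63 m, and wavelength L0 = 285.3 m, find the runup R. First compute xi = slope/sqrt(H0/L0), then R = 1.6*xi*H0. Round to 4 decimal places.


xi = slope / sqrt(H0/L0)
H0/L0 = 1.63/285.3 = 0.005713
sqrt(0.005713) = 0.075586
xi = 0.246 / 0.075586 = 3.254559
R = 1.6 * xi * H0 = 1.6 * 3.254559 * 1.63
R = 8.4879 m

8.4879


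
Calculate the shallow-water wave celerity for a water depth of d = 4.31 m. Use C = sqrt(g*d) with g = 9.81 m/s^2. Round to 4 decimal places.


Using the shallow-water approximation:
C = sqrt(g * d) = sqrt(9.81 * 4.31)
C = sqrt(42.2811)
C = 6.5024 m/s

6.5024


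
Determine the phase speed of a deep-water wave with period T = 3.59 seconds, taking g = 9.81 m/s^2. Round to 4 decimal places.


We use the deep-water celerity formula:
C = g * T / (2 * pi)
C = 9.81 * 3.59 / (2 * 3.14159...)
C = 35.217900 / 6.283185
C = 5.6051 m/s

5.6051


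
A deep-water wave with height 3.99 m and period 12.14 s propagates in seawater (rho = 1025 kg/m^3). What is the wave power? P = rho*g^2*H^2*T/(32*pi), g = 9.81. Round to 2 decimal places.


P = rho * g^2 * H^2 * T / (32 * pi)
P = 1025 * 9.81^2 * 3.99^2 * 12.14 / (32 * pi)
P = 1025 * 96.2361 * 15.9201 * 12.14 / 100.53096
P = 189638.50 W/m

189638.50


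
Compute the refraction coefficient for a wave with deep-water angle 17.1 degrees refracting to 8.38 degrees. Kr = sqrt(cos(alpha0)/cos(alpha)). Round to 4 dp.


Kr = sqrt(cos(alpha0) / cos(alpha))
cos(17.1) = 0.955793
cos(8.38) = 0.989323
Kr = sqrt(0.955793 / 0.989323)
Kr = sqrt(0.966108)
Kr = 0.9829

0.9829


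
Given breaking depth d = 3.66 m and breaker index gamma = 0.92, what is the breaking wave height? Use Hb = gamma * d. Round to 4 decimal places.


Hb = gamma * d
Hb = 0.92 * 3.66
Hb = 3.3672 m

3.3672


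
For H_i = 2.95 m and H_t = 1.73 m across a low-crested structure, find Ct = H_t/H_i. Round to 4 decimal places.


Ct = H_t / H_i
Ct = 1.73 / 2.95
Ct = 0.5864

0.5864


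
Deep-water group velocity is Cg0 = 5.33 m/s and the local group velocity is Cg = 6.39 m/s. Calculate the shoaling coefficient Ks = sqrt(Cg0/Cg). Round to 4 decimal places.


Ks = sqrt(Cg0 / Cg)
Ks = sqrt(5.33 / 6.39)
Ks = sqrt(0.8341)
Ks = 0.9133

0.9133


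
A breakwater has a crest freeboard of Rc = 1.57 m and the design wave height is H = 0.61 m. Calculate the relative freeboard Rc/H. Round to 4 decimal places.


Relative freeboard = Rc / H
= 1.57 / 0.61
= 2.5738

2.5738


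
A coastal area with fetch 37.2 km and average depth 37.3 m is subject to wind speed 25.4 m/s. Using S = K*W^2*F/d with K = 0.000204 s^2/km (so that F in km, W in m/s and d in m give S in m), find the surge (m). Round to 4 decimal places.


S = K * W^2 * F / d
W^2 = 25.4^2 = 645.16
S = 0.000204 * 645.16 * 37.2 / 37.3
Numerator = 0.000204 * 645.16 * 37.2 = 4.895990
S = 4.895990 / 37.3 = 0.1313 m

0.1313


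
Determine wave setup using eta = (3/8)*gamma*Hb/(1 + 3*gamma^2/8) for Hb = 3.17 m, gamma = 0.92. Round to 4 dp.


eta = (3/8) * gamma * Hb / (1 + 3*gamma^2/8)
Numerator = (3/8) * 0.92 * 3.17 = 1.093650
Denominator = 1 + 3*0.92^2/8 = 1 + 0.317400 = 1.317400
eta = 1.093650 / 1.317400
eta = 0.8302 m

0.8302


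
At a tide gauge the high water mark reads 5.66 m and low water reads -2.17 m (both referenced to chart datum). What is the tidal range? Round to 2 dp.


Tidal range = High water - Low water
Tidal range = 5.66 - (-2.17)
Tidal range = 7.83 m

7.83


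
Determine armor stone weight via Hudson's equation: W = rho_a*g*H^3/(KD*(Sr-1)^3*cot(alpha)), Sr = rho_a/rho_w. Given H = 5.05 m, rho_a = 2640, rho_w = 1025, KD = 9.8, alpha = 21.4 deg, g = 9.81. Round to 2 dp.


Sr = rho_a / rho_w = 2640 / 1025 = 2.575610
(Sr - 1) = 1.575610
(Sr - 1)^3 = 3.911524
cot(21.4) = 1 / tan(21.4) = 1 / 0.391896 = 2.551699
Numerator = 2640 * 9.81 * 5.05^3 = 3335393.4273
Denominator = 9.8 * 3.911524 * 2.551699 = 97.814118
W = 3335393.4273 / 97.814118
W = 34099.30 N

34099.30


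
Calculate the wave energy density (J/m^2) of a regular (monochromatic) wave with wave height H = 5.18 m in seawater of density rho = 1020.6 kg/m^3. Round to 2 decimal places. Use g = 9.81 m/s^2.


E = (1/8) * rho * g * H^2
E = (1/8) * 1020.6 * 9.81 * 5.18^2
E = 0.125 * 1020.6 * 9.81 * 26.8324
E = 33581.04 J/m^2

33581.04


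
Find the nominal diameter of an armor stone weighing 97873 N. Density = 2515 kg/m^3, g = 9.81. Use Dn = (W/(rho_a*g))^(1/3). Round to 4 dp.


V = W / (rho_a * g)
V = 97873 / (2515 * 9.81)
V = 97873 / 24672.15
V = 3.966942 m^3
Dn = V^(1/3) = 3.966942^(1/3)
Dn = 1.5830 m

1.5830


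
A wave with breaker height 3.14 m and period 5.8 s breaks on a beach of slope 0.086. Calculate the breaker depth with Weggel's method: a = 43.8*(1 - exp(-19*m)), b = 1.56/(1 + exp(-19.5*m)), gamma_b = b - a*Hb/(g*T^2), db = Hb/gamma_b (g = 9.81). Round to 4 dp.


a = 43.8 * (1 - exp(-19 * m))
exp(-19 * 0.086) = exp(-1.6340) = 0.195147
a = 43.8 * (1 - 0.195147) = 35.252543
b = 1.56 / (1 + exp(-19.5 * m))
exp(-19.5 * 0.086) = exp(-1.6770) = 0.186934
b = 1.56 / (1 + 0.186934) = 1.314311
Hb / (g * T^2) = 3.14 / (9.81 * 5.8^2) = 3.14 / 330.0084 = 0.00951491
gamma_b = b - a * Hb/(g*T^2) = 1.314311 - 35.252543 * 0.00951491 = 0.978886
db = Hb / gamma_b = 3.14 / 0.978886
db = 3.2077 m

3.2077


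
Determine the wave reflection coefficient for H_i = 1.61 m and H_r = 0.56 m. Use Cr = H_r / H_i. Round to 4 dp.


Cr = H_r / H_i
Cr = 0.56 / 1.61
Cr = 0.3478

0.3478


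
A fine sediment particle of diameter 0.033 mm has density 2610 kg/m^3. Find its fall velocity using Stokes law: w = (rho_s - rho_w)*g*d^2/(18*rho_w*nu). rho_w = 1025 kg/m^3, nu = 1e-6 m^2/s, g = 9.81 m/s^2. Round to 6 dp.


w = (rho_s - rho_w) * g * d^2 / (18 * rho_w * nu)
d = 0.033 mm = 0.000033 m
rho_s - rho_w = 2610 - 1025 = 1585
Numerator = 1585 * 9.81 * (0.000033)^2 = 0.000016932698
Denominator = 18 * 1025 * 1e-6 = 0.018450
w = 0.000918 m/s

0.000918


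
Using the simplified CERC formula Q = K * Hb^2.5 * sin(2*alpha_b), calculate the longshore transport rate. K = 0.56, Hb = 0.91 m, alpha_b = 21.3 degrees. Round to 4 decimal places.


Q = K * Hb^2.5 * sin(2 * alpha_b)
Hb^2.5 = 0.91^2.5 = 0.789957
sin(2 * 21.3) = sin(42.6) = 0.676876
Q = 0.56 * 0.789957 * 0.676876
Q = 0.2994 m^3/s

0.2994


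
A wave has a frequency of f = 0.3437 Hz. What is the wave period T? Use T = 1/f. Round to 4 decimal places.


T = 1 / f
T = 1 / 0.3437
T = 2.9095 s

2.9095


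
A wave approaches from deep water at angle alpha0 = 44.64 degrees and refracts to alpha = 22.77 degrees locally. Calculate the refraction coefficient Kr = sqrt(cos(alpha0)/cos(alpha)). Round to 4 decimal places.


Kr = sqrt(cos(alpha0) / cos(alpha))
cos(44.64) = 0.711536
cos(22.77) = 0.922066
Kr = sqrt(0.711536 / 0.922066)
Kr = sqrt(0.771675)
Kr = 0.8785

0.8785


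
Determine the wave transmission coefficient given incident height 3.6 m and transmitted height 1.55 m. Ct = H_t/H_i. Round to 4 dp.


Ct = H_t / H_i
Ct = 1.55 / 3.6
Ct = 0.4306

0.4306


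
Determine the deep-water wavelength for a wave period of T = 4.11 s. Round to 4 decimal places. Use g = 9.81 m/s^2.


L0 = g * T^2 / (2 * pi)
L0 = 9.81 * 4.11^2 / (2 * pi)
L0 = 9.81 * 16.8921 / 6.28319
L0 = 165.7115 / 6.28319
L0 = 26.3738 m

26.3738


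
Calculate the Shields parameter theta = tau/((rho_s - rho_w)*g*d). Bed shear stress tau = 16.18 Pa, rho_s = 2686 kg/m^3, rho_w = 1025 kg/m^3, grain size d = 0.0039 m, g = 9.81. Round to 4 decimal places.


theta = tau / ((rho_s - rho_w) * g * d)
rho_s - rho_w = 2686 - 1025 = 1661
Denominator = 1661 * 9.81 * 0.0039 = 63.548199
theta = 16.18 / 63.548199
theta = 0.2546

0.2546


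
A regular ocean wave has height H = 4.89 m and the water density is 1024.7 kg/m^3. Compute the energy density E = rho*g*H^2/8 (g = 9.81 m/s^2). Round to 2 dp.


E = (1/8) * rho * g * H^2
E = (1/8) * 1024.7 * 9.81 * 4.89^2
E = 0.125 * 1024.7 * 9.81 * 23.9121
E = 30046.47 J/m^2

30046.47


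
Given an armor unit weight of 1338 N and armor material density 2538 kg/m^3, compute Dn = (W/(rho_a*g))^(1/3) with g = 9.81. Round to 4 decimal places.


V = W / (rho_a * g)
V = 1338 / (2538 * 9.81)
V = 1338 / 24897.78
V = 0.053740 m^3
Dn = V^(1/3) = 0.053740^(1/3)
Dn = 0.3774 m

0.3774


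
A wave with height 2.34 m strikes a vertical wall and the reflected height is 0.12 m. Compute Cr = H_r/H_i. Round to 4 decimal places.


Cr = H_r / H_i
Cr = 0.12 / 2.34
Cr = 0.0513

0.0513


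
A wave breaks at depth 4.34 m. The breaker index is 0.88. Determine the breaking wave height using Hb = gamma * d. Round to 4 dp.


Hb = gamma * d
Hb = 0.88 * 4.34
Hb = 3.8192 m

3.8192


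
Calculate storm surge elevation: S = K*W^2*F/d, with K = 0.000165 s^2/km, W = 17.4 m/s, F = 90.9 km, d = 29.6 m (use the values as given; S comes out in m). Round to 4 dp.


S = K * W^2 * F / d
W^2 = 17.4^2 = 302.76
S = 0.000165 * 302.76 * 90.9 / 29.6
Numerator = 0.000165 * 302.76 * 90.9 = 4.540946
S = 4.540946 / 29.6 = 0.1534 m

0.1534


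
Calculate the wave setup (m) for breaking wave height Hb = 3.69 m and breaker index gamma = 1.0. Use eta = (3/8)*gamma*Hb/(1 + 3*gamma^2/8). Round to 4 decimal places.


eta = (3/8) * gamma * Hb / (1 + 3*gamma^2/8)
Numerator = (3/8) * 1.0 * 3.69 = 1.383750
Denominator = 1 + 3*1.0^2/8 = 1 + 0.375000 = 1.375000
eta = 1.383750 / 1.375000
eta = 1.0064 m

1.0064


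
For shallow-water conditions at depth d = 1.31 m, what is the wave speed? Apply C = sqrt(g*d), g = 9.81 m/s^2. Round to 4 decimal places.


Using the shallow-water approximation:
C = sqrt(g * d) = sqrt(9.81 * 1.31)
C = sqrt(12.8511)
C = 3.5848 m/s

3.5848


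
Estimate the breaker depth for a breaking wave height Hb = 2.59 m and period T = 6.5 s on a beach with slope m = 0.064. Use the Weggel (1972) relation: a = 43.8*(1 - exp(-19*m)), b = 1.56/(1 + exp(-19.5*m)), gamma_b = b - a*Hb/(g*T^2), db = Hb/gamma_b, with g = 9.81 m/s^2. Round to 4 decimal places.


a = 43.8 * (1 - exp(-19 * m))
exp(-19 * 0.064) = exp(-1.2160) = 0.296413
a = 43.8 * (1 - 0.296413) = 30.817091
b = 1.56 / (1 + exp(-19.5 * m))
exp(-19.5 * 0.064) = exp(-1.2480) = 0.287078
b = 1.56 / (1 + 0.287078) = 1.212047
Hb / (g * T^2) = 2.59 / (9.81 * 6.5^2) = 2.59 / 414.4725 = 0.00624891
gamma_b = b - a * Hb/(g*T^2) = 1.212047 - 30.817091 * 0.00624891 = 1.019474
db = Hb / gamma_b = 2.59 / 1.019474
db = 2.5405 m

2.5405


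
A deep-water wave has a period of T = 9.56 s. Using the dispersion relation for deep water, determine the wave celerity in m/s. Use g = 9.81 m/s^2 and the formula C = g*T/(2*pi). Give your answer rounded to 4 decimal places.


We use the deep-water celerity formula:
C = g * T / (2 * pi)
C = 9.81 * 9.56 / (2 * 3.14159...)
C = 93.783600 / 6.283185
C = 14.9261 m/s

14.9261


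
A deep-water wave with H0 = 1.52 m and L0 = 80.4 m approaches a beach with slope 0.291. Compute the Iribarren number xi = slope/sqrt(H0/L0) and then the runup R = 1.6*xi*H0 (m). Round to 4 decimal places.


xi = slope / sqrt(H0/L0)
H0/L0 = 1.52/80.4 = 0.018905
sqrt(0.018905) = 0.137497
xi = 0.291 / 0.137497 = 2.116407
R = 1.6 * xi * H0 = 1.6 * 2.116407 * 1.52
R = 5.1471 m

5.1471


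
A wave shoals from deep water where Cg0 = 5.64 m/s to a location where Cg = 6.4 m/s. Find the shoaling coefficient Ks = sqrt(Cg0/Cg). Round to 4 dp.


Ks = sqrt(Cg0 / Cg)
Ks = sqrt(5.64 / 6.4)
Ks = sqrt(0.8812)
Ks = 0.9387

0.9387


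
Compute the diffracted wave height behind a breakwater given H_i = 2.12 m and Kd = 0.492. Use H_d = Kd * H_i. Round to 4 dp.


H_d = Kd * H_i
H_d = 0.492 * 2.12
H_d = 1.0430 m

1.0430


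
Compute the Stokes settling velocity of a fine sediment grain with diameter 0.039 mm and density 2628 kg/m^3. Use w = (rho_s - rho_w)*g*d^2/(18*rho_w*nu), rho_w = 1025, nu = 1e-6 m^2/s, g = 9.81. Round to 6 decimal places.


w = (rho_s - rho_w) * g * d^2 / (18 * rho_w * nu)
d = 0.039 mm = 0.000039 m
rho_s - rho_w = 2628 - 1025 = 1603
Numerator = 1603 * 9.81 * (0.000039)^2 = 0.000023918379
Denominator = 18 * 1025 * 1e-6 = 0.018450
w = 0.001296 m/s

0.001296


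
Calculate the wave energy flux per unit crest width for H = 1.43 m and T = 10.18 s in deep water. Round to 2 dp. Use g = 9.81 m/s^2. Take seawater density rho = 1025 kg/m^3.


P = rho * g^2 * H^2 * T / (32 * pi)
P = 1025 * 9.81^2 * 1.43^2 * 10.18 / (32 * pi)
P = 1025 * 96.2361 * 2.0449 * 10.18 / 100.53096
P = 20425.93 W/m

20425.93
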